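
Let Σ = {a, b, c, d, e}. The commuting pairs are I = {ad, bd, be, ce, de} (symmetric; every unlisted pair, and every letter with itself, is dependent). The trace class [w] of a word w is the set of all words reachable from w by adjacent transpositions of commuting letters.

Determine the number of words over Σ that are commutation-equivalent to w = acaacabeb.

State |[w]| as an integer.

3

piece 0:a — minimal
piece 1:c rests on {0:a}
piece 2:a rests on {1:c}
piece 3:a rests on {2:a}
piece 4:c rests on {3:a}
piece 5:a rests on {4:c}
piece 6:b rests on {5:a}
piece 7:e rests on {5:a}
piece 8:b rests on {6:b}
minimal pieces: {0:a}
ways to finish when only these pieces remain (= sum over removing one remaining piece with nothing left below it):
  1 left: {7}→1  {8}→1
  2 left: {6,8}→1  {7,8}→2
  3 left: {6,7,8}→3
  4 left: {5,6,7,8}→3
  5 left: {4,5,6,7,8}→3
  6 left: {3,4,5,6,7,8}→3
  7 left: {2,3,4,5,6,7,8}→3
  placing 0:a first → 3 extensions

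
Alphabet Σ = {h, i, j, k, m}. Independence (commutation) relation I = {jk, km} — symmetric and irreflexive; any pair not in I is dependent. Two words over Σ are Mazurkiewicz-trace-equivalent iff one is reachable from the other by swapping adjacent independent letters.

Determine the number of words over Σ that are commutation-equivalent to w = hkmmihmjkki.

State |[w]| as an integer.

18

piece 0:h — minimal
piece 1:k rests on {0:h}
piece 2:m rests on {0:h}
piece 3:m rests on {2:m}
piece 4:i rests on {1:k, 3:m}
piece 5:h rests on {4:i}
piece 6:m rests on {5:h}
piece 7:j rests on {6:m}
piece 8:k rests on {5:h}
piece 9:k rests on {8:k}
piece 10:i rests on {7:j, 9:k}
minimal pieces: {0:h}
ways to finish when only these pieces remain (= sum over removing one remaining piece with nothing left below it):
  1 left: {10}→1
  2 left: {7,10}→1  {9,10}→1
  3 left: {6,7,10}→1  {7,9,10}→2  {8,9,10}→1
  4 left: {6,7,9,10}→3  {7,8,9,10}→3
  5 left: {6,7,8,9,10}→6
  6 left: {5,6,7,8,9,10}→6
  7 left: {4,5,6,7,8,9,10}→6
  8 left: {1,4,5,6,7,8,9,10}→6  {3,4,5,6,7,8,9,10}→6
  9 left: {1,3,4,5,6,7,8,9,10}→12  {2,3,4,5,6,7,8,9,10}→6
  placing 0:h first → 18 extensions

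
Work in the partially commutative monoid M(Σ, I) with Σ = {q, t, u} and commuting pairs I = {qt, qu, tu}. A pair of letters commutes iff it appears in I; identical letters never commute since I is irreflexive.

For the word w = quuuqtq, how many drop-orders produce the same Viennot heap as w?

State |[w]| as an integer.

140

0(q) covers ∅
1(u) covers ∅
2(u) covers 1:u
3(u) covers 2:u
4(q) covers 0:q
5(t) covers ∅
6(q) covers 4:q
floor of heap: 0:q, 1:u, 5:t
completions by unplaced set U, small U first (add the entries for U minus each lowest piece of U):
  |U|=1: {3}:1  {5}:1  {6}:1
  |U|=2: {2,3}:1  {3,5}:2  {3,6}:2  {4,6}:1  {5,6}:2
  |U|=3: {0,4,6}:1  {1,2,3}:1  {2,3,5}:3  {2,3,6}:3  {3,4,6}:3  {3,5,6}:6  {4,5,6}:3
  |U|=4: {0,3,4,6}:4  {0,4,5,6}:4  {1,2,3,5}:4  {1,2,3,6}:4  {2,3,4,6}:6  {2,3,5,6}:12  {3,4,5,6}:12
  |U|=5: {0,2,3,4,6}:10  {0,3,4,5,6}:20  {1,2,3,4,6}:10  {1,2,3,5,6}:20  {2,3,4,5,6}:30
  start at 0(q): 60
  start at 1(u): 60
  start at 5(t): 20
sum over floor = 140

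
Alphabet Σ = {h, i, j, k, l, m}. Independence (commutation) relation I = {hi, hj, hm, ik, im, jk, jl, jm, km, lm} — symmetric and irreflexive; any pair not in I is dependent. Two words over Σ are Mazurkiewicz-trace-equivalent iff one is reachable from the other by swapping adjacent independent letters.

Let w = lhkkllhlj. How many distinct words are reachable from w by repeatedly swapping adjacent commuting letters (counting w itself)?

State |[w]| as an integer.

9

0(l) covers ∅
1(h) covers 0:l
2(k) covers 1:h
3(k) covers 2:k
4(l) covers 3:k
5(l) covers 4:l
6(h) covers 5:l
7(l) covers 6:h
8(j) covers ∅
floor of heap: 0:l, 8:j
completions by unplaced set U, small U first (add the entries for U minus each lowest piece of U):
  |U|=1: {7}:1  {8}:1
  |U|=2: {6,7}:1  {7,8}:2
  |U|=3: {5,6,7}:1  {6,7,8}:3
  |U|=4: {4,5,6,7}:1  {5,6,7,8}:4
  |U|=5: {3,4,5,6,7}:1  {4,5,6,7,8}:5
  |U|=6: {2,3,4,5,6,7}:1  {3,4,5,6,7,8}:6
  |U|=7: {1,2,3,4,5,6,7}:1  {2,3,4,5,6,7,8}:7
  start at 0(l): 8
  start at 8(j): 1
sum over floor = 9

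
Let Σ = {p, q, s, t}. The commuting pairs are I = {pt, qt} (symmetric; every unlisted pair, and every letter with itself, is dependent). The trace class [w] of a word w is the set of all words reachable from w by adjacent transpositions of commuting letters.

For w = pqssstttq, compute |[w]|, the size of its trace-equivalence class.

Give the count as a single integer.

4

drop 0:p onto floor
drop 1:q onto {0:p}
drop 2:s onto {1:q}
drop 3:s onto {2:s}
drop 4:s onto {3:s}
drop 5:t onto {4:s}
drop 6:t onto {5:t}
drop 7:t onto {6:t}
drop 8:q onto {4:s}
ground layer = {0:p}
drop-orders for the pieces not yet dropped (sum over which currently-grounded one goes next):
  1 to go: {7} 1  {8} 1
  2 to go: {6,7} 1  {7,8} 2
  3 to go: {5,6,7} 1  {6,7,8} 3
  4 to go: {5,6,7,8} 4
  5 to go: {4,5,6,7,8} 4
  6 to go: {3,4,5,6,7,8} 4
  7 to go: {2,3,4,5,6,7,8} 4
  if 0:p drops first: 4 orders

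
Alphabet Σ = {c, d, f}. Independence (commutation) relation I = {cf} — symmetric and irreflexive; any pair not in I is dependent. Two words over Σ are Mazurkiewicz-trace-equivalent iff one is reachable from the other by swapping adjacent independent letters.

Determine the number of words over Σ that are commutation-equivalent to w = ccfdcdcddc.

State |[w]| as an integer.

3

#0=c has no predecessor
#1=c depends on [0:c]
#2=f has no predecessor
#3=d depends on [1:c, 2:f]
#4=c depends on [3:d]
#5=d depends on [4:c]
#6=c depends on [5:d]
#7=d depends on [6:c]
#8=d depends on [7:d]
#9=c depends on [8:d]
sources: [0:c, 2:f]
N(rest) = Σ N(rest − s) over sources s of rest; N(one piece) = 1:
  size 1 → [9]=1
  size 2 → [8,9]=1
  size 3 → [7,8,9]=1
  size 4 → [6,7,8,9]=1
  size 5 → [5,6,7,8,9]=1
  size 6 → [4,5,6,7,8,9]=1
  size 7 → [3,4,5,6,7,8,9]=1
  size 8 → [1,3,4,5,6,7,8,9]=1  [2,3,4,5,6,7,8,9]=1
  first=0(c) contributes 2
  first=2(f) contributes 1
|[w]| = 3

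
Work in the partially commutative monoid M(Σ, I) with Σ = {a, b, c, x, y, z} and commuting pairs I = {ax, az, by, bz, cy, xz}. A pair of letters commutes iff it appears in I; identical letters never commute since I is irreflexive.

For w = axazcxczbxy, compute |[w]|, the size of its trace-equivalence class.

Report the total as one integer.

drop 0:a onto floor
drop 1:x onto floor
drop 2:a onto {0:a}
drop 3:z onto floor
drop 4:c onto {1:x, 2:a, 3:z}
drop 5:x onto {4:c}
drop 6:c onto {5:x}
drop 7:z onto {6:c}
drop 8:b onto {6:c}
drop 9:x onto {8:b}
drop 10:y onto {7:z, 9:x}
ground layer = {0:a, 1:x, 3:z}
drop-orders for the pieces not yet dropped (sum over which currently-grounded one goes next):
  1 to go: {10} 1
  2 to go: {7,10} 1  {9,10} 1
  3 to go: {7,9,10} 2  {8,9,10} 1
  4 to go: {7,8,9,10} 3
  5 to go: {6,7,8,9,10} 3
  6 to go: {5,6,7,8,9,10} 3
  7 to go: {4,5,6,7,8,9,10} 3
  8 to go: {1,4,5,6,7,8,9,10} 3  {2,4,5,6,7,8,9,10} 3  {3,4,5,6,7,8,9,10} 3
  9 to go: {0,2,4,5,6,7,8,9,10} 3  {1,2,4,5,6,7,8,9,10} 6  {1,3,4,5,6,7,8,9,10} 6  {2,3,4,5,6,7,8,9,10} 6
  if 0:a drops first: 18 orders
  if 1:x drops first: 9 orders
  if 3:z drops first: 9 orders
heap linearizations: 36

36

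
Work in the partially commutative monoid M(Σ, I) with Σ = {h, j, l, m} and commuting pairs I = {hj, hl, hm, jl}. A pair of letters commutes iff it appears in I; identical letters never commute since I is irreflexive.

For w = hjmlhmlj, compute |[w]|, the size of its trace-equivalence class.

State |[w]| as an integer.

56

#0=h has no predecessor
#1=j has no predecessor
#2=m depends on [1:j]
#3=l depends on [2:m]
#4=h depends on [0:h]
#5=m depends on [3:l]
#6=l depends on [5:m]
#7=j depends on [5:m]
sources: [0:h, 1:j]
N(rest) = Σ N(rest − s) over sources s of rest; N(one piece) = 1:
  size 1 → [4]=1  [6]=1  [7]=1
  size 2 → [0,4]=1  [4,6]=2  [4,7]=2  [6,7]=2
  size 3 → [0,4,6]=3  [0,4,7]=3  [4,6,7]=6  [5,6,7]=2
  size 4 → [0,4,6,7]=12  [3,5,6,7]=2  [4,5,6,7]=8
  size 5 → [0,4,5,6,7]=20  [2,3,5,6,7]=2  [3,4,5,6,7]=10
  size 6 → [0,3,4,5,6,7]=30  [1,2,3,5,6,7]=2  [2,3,4,5,6,7]=12
  first=0(h) contributes 14
  first=1(j) contributes 42
|[w]| = 56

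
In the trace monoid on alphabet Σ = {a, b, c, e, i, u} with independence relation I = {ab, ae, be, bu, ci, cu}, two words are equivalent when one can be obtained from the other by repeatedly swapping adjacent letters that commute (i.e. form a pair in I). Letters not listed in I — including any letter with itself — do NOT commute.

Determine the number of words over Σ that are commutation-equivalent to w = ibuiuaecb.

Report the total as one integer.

4

#0=i has no predecessor
#1=b depends on [0:i]
#2=u depends on [0:i]
#3=i depends on [1:b, 2:u]
#4=u depends on [3:i]
#5=a depends on [4:u]
#6=e depends on [4:u]
#7=c depends on [5:a, 6:e]
#8=b depends on [7:c]
sources: [0:i]
N(rest) = Σ N(rest − s) over sources s of rest; N(one piece) = 1:
  size 1 → [8]=1
  size 2 → [7,8]=1
  size 3 → [5,7,8]=1  [6,7,8]=1
  size 4 → [5,6,7,8]=2
  size 5 → [4,5,6,7,8]=2
  size 6 → [3,4,5,6,7,8]=2
  size 7 → [1,3,4,5,6,7,8]=2  [2,3,4,5,6,7,8]=2
  first=0(i) contributes 4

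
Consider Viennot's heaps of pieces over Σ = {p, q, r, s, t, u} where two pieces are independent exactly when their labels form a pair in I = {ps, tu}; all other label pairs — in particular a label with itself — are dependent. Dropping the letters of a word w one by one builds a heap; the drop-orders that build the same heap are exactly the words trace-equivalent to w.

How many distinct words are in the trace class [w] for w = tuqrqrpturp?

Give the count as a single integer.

4

#0=t has no predecessor
#1=u has no predecessor
#2=q depends on [0:t, 1:u]
#3=r depends on [2:q]
#4=q depends on [3:r]
#5=r depends on [4:q]
#6=p depends on [5:r]
#7=t depends on [6:p]
#8=u depends on [6:p]
#9=r depends on [7:t, 8:u]
#10=p depends on [9:r]
sources: [0:t, 1:u]
N(rest) = Σ N(rest − s) over sources s of rest; N(one piece) = 1:
  size 1 → [10]=1
  size 2 → [9,10]=1
  size 3 → [7,9,10]=1  [8,9,10]=1
  size 4 → [7,8,9,10]=2
  size 5 → [6,7,8,9,10]=2
  size 6 → [5,6,7,8,9,10]=2
  size 7 → [4,5,6,7,8,9,10]=2
  size 8 → [3,4,5,6,7,8,9,10]=2
  size 9 → [2,3,4,5,6,7,8,9,10]=2
  first=0(t) contributes 2
  first=1(u) contributes 2
|[w]| = 4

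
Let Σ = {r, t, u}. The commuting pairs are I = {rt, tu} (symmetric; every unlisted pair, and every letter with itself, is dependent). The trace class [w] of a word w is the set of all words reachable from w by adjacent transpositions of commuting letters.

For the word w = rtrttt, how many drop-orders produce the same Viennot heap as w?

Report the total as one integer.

0(r) covers ∅
1(t) covers ∅
2(r) covers 0:r
3(t) covers 1:t
4(t) covers 3:t
5(t) covers 4:t
floor of heap: 0:r, 1:t
completions by unplaced set U, small U first (add the entries for U minus each lowest piece of U):
  |U|=1: {2}:1  {5}:1
  |U|=2: {0,2}:1  {2,5}:2  {4,5}:1
  |U|=3: {0,2,5}:3  {2,4,5}:3  {3,4,5}:1
  |U|=4: {0,2,4,5}:6  {1,3,4,5}:1  {2,3,4,5}:4
  start at 0(r): 5
  start at 1(t): 10
sum over floor = 15

15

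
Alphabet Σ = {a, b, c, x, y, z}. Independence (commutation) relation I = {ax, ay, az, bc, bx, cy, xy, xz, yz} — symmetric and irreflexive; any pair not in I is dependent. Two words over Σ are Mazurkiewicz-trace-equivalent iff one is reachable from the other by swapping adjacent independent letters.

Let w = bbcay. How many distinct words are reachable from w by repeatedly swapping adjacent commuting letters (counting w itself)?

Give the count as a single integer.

0(b) covers ∅
1(b) covers 0:b
2(c) covers ∅
3(a) covers 1:b, 2:c
4(y) covers 1:b
floor of heap: 0:b, 2:c
completions by unplaced set U, small U first (add the entries for U minus each lowest piece of U):
  |U|=1: {3}:1  {4}:1
  |U|=2: {2,3}:1  {3,4}:2
  |U|=3: {1,3,4}:2  {2,3,4}:3
  start at 0(b): 5
  start at 2(c): 2
sum over floor = 7

7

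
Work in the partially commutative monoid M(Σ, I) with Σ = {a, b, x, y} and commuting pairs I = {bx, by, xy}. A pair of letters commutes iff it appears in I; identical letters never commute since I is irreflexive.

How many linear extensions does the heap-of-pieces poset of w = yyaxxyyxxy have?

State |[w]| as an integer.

35

0(y) covers ∅
1(y) covers 0:y
2(a) covers 1:y
3(x) covers 2:a
4(x) covers 3:x
5(y) covers 2:a
6(y) covers 5:y
7(x) covers 4:x
8(x) covers 7:x
9(y) covers 6:y
floor of heap: 0:y
completions by unplaced set U, small U first (add the entries for U minus each lowest piece of U):
  |U|=1: {8}:1  {9}:1
  |U|=2: {6,9}:1  {7,8}:1  {8,9}:2
  |U|=3: {4,7,8}:1  {5,6,9}:1  {6,8,9}:3  {7,8,9}:3
  |U|=4: {3,4,7,8}:1  {4,7,8,9}:4  {5,6,8,9}:4  {6,7,8,9}:6
  |U|=5: {3,4,7,8,9}:5  {4,6,7,8,9}:10  {5,6,7,8,9}:10
  |U|=6: {3,4,6,7,8,9}:15  {4,5,6,7,8,9}:20
  |U|=7: {3,4,5,6,7,8,9}:35
  |U|=8: {2,3,4,5,6,7,8,9}:35
  start at 0(y): 35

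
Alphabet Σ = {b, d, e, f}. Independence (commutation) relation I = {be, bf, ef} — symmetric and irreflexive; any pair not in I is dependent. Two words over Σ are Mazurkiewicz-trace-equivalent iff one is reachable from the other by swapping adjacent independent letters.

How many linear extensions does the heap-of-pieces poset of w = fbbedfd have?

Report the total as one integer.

#0=f has no predecessor
#1=b has no predecessor
#2=b depends on [1:b]
#3=e has no predecessor
#4=d depends on [0:f, 2:b, 3:e]
#5=f depends on [4:d]
#6=d depends on [5:f]
sources: [0:f, 1:b, 3:e]
N(rest) = Σ N(rest − s) over sources s of rest; N(one piece) = 1:
  size 1 → [6]=1
  size 2 → [5,6]=1
  size 3 → [4,5,6]=1
  size 4 → [0,4,5,6]=1  [2,4,5,6]=1  [3,4,5,6]=1
  size 5 → [0,2,4,5,6]=2  [0,3,4,5,6]=2  [1,2,4,5,6]=1  [2,3,4,5,6]=2
  first=0(f) contributes 3
  first=1(b) contributes 6
  first=3(e) contributes 3
|[w]| = 12

12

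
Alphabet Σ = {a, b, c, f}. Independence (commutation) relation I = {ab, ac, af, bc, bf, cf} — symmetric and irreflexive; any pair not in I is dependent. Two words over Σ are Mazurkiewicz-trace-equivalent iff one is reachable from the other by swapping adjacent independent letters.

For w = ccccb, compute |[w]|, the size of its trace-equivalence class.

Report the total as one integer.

5

0(c) covers ∅
1(c) covers 0:c
2(c) covers 1:c
3(c) covers 2:c
4(b) covers ∅
floor of heap: 0:c, 4:b
completions by unplaced set U, small U first (add the entries for U minus each lowest piece of U):
  |U|=1: {3}:1  {4}:1
  |U|=2: {2,3}:1  {3,4}:2
  |U|=3: {1,2,3}:1  {2,3,4}:3
  start at 0(c): 4
  start at 4(b): 1
sum over floor = 5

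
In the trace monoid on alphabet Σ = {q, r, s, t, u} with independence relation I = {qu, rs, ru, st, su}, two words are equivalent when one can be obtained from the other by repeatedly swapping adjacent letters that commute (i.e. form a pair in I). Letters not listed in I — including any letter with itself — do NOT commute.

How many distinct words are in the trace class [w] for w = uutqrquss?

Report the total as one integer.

6

#0=u has no predecessor
#1=u depends on [0:u]
#2=t depends on [1:u]
#3=q depends on [2:t]
#4=r depends on [3:q]
#5=q depends on [4:r]
#6=u depends on [2:t]
#7=s depends on [5:q]
#8=s depends on [7:s]
sources: [0:u]
N(rest) = Σ N(rest − s) over sources s of rest; N(one piece) = 1:
  size 1 → [6]=1  [8]=1
  size 2 → [6,8]=2  [7,8]=1
  size 3 → [5,7,8]=1  [6,7,8]=3
  size 4 → [4,5,7,8]=1  [5,6,7,8]=4
  size 5 → [3,4,5,7,8]=1  [4,5,6,7,8]=5
  size 6 → [3,4,5,6,7,8]=6
  size 7 → [2,3,4,5,6,7,8]=6
  first=0(u) contributes 6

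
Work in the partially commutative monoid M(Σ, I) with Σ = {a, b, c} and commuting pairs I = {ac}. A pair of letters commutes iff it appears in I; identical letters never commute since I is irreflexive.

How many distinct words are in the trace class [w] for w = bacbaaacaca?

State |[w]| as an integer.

0(b) covers ∅
1(a) covers 0:b
2(c) covers 0:b
3(b) covers 1:a, 2:c
4(a) covers 3:b
5(a) covers 4:a
6(a) covers 5:a
7(c) covers 3:b
8(a) covers 6:a
9(c) covers 7:c
10(a) covers 8:a
floor of heap: 0:b
completions by unplaced set U, small U first (add the entries for U minus each lowest piece of U):
  |U|=1: {9}:1  {10}:1
  |U|=2: {7,9}:1  {8,10}:1  {9,10}:2
  |U|=3: {6,8,10}:1  {7,9,10}:3  {8,9,10}:3
  |U|=4: {5,6,8,10}:1  {6,8,9,10}:4  {7,8,9,10}:6
  |U|=5: {4,5,6,8,10}:1  {5,6,8,9,10}:5  {6,7,8,9,10}:10
  |U|=6: {4,5,6,8,9,10}:6  {5,6,7,8,9,10}:15
  |U|=7: {4,5,6,7,8,9,10}:21
  |U|=8: {3,4,5,6,7,8,9,10}:21
  |U|=9: {1,3,4,5,6,7,8,9,10}:21  {2,3,4,5,6,7,8,9,10}:21
  start at 0(b): 42

42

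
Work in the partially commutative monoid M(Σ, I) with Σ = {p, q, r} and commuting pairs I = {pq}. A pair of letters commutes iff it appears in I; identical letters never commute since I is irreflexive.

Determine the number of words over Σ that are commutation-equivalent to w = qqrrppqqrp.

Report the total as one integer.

6

#0=q has no predecessor
#1=q depends on [0:q]
#2=r depends on [1:q]
#3=r depends on [2:r]
#4=p depends on [3:r]
#5=p depends on [4:p]
#6=q depends on [3:r]
#7=q depends on [6:q]
#8=r depends on [5:p, 7:q]
#9=p depends on [8:r]
sources: [0:q]
N(rest) = Σ N(rest − s) over sources s of rest; N(one piece) = 1:
  size 1 → [9]=1
  size 2 → [8,9]=1
  size 3 → [5,8,9]=1  [7,8,9]=1
  size 4 → [4,5,8,9]=1  [5,7,8,9]=2  [6,7,8,9]=1
  size 5 → [4,5,7,8,9]=3  [5,6,7,8,9]=3
  size 6 → [4,5,6,7,8,9]=6
  size 7 → [3,4,5,6,7,8,9]=6
  size 8 → [2,3,4,5,6,7,8,9]=6
  first=0(q) contributes 6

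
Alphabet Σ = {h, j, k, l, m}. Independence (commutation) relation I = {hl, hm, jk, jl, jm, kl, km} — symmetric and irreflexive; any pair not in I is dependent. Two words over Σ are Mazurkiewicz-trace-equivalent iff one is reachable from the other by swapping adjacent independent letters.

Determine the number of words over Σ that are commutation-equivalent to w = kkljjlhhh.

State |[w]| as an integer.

piece 0:k — minimal
piece 1:k rests on {0:k}
piece 2:l — minimal
piece 3:j — minimal
piece 4:j rests on {3:j}
piece 5:l rests on {2:l}
piece 6:h rests on {1:k, 4:j}
piece 7:h rests on {6:h}
piece 8:h rests on {7:h}
minimal pieces: {0:k, 2:l, 3:j}
ways to finish when only these pieces remain (= sum over removing one remaining piece with nothing left below it):
  1 left: {5}→1  {8}→1
  2 left: {2,5}→1  {5,8}→2  {7,8}→1
  3 left: {2,5,8}→3  {5,7,8}→3  {6,7,8}→1
  4 left: {1,6,7,8}→1  {2,5,7,8}→6  {4,6,7,8}→1  {5,6,7,8}→4
  5 left: {0,1,6,7,8}→1  {1,4,6,7,8}→2  {1,5,6,7,8}→5  {2,5,6,7,8}→10  {3,4,6,7,8}→1  {4,5,6,7,8}→5
  6 left: {0,1,4,6,7,8}→3  {0,1,5,6,7,8}→6  {1,2,5,6,7,8}→15  {1,3,4,6,7,8}→3  {1,4,5,6,7,8}→12  {2,4,5,6,7,8}→15  {3,4,5,6,7,8}→6
  7 left: {0,1,2,5,6,7,8}→21  {0,1,3,4,6,7,8}→6  {0,1,4,5,6,7,8}→21  {1,2,4,5,6,7,8}→42  {1,3,4,5,6,7,8}→21  {2,3,4,5,6,7,8}→21
  placing 0:k first → 84 extensions
  placing 2:l first → 48 extensions
  placing 3:j first → 84 extensions
total linear extensions = 216

216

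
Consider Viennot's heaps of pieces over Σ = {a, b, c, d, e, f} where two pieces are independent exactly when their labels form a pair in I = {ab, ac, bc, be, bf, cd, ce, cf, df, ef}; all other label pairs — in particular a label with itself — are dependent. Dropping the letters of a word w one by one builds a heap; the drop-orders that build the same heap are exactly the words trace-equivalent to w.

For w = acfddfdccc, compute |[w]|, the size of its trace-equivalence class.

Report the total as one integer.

#0=a has no predecessor
#1=c has no predecessor
#2=f depends on [0:a]
#3=d depends on [0:a]
#4=d depends on [3:d]
#5=f depends on [2:f]
#6=d depends on [4:d]
#7=c depends on [1:c]
#8=c depends on [7:c]
#9=c depends on [8:c]
sources: [0:a, 1:c]
N(rest) = Σ N(rest − s) over sources s of rest; N(one piece) = 1:
  size 1 → [5]=1  [6]=1  [9]=1
  size 2 → [2,5]=1  [4,6]=1  [5,6]=2  [5,9]=2  [6,9]=2  [8,9]=1
  size 3 → [2,5,6]=3  [2,5,9]=3  [3,4,6]=1  [4,5,6]=3  [4,6,9]=3  [5,6,9]=6  [5,8,9]=3  [6,8,9]=3  [7,8,9]=1
  size 4 → [1,7,8,9]=1  [2,4,5,6]=6  [2,5,6,9]=12  [2,5,8,9]=6  [3,4,5,6]=4  [3,4,6,9]=4  [4,5,6,9]=12  [4,6,8,9]=6  [5,6,8,9]=12  [5,7,8,9]=4  [6,7,8,9]=4
  size 5 → [1,5,7,8,9]=5  [1,6,7,8,9]=5  [2,3,4,5,6]=10  [2,4,5,6,9]=30  [2,5,6,8,9]=30  [2,5,7,8,9]=10  [3,4,5,6,9]=20  [3,4,6,8,9]=10  [4,5,6,8,9]=30  [4,6,7,8,9]=10  [5,6,7,8,9]=20
  size 6 → [0,2,3,4,5,6]=10  [1,2,5,7,8,9]=15  [1,4,6,7,8,9]=15  [1,5,6,7,8,9]=30  [2,3,4,5,6,9]=60  [2,4,5,6,8,9]=90  [2,5,6,7,8,9]=60  [3,4,5,6,8,9]=60  [3,4,6,7,8,9]=20  [4,5,6,7,8,9]=60
  size 7 → [0,2,3,4,5,6,9]=70  [1,2,5,6,7,8,9]=105  [1,3,4,6,7,8,9]=35  [1,4,5,6,7,8,9]=105  [2,3,4,5,6,8,9]=210  [2,4,5,6,7,8,9]=210  [3,4,5,6,7,8,9]=140
  size 8 → [0,2,3,4,5,6,8,9]=280  [1,2,4,5,6,7,8,9]=420  [1,3,4,5,6,7,8,9]=280  [2,3,4,5,6,7,8,9]=560
  first=0(a) contributes 1260
  first=1(c) contributes 840
|[w]| = 2100

2100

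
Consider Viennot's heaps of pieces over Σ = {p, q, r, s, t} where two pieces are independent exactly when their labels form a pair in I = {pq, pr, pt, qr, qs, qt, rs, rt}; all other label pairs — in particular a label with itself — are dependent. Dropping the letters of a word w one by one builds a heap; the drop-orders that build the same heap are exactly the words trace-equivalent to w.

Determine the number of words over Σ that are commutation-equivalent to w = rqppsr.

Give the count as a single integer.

#0=r has no predecessor
#1=q has no predecessor
#2=p has no predecessor
#3=p depends on [2:p]
#4=s depends on [3:p]
#5=r depends on [0:r]
sources: [0:r, 1:q, 2:p]
N(rest) = Σ N(rest − s) over sources s of rest; N(one piece) = 1:
  size 1 → [1]=1  [4]=1  [5]=1
  size 2 → [0,5]=1  [1,4]=2  [1,5]=2  [3,4]=1  [4,5]=2
  size 3 → [0,1,5]=3  [0,4,5]=3  [1,3,4]=3  [1,4,5]=6  [2,3,4]=1  [3,4,5]=3
  size 4 → [0,1,4,5]=12  [0,3,4,5]=6  [1,2,3,4]=4  [1,3,4,5]=12  [2,3,4,5]=4
  first=0(r) contributes 20
  first=1(q) contributes 10
  first=2(p) contributes 30
|[w]| = 60

60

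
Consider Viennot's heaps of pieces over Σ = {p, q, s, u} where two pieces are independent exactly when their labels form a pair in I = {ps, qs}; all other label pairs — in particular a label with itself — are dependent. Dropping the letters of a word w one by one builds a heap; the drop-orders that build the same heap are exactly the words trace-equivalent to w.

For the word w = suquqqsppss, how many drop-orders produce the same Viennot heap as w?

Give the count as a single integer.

35

#0=s has no predecessor
#1=u depends on [0:s]
#2=q depends on [1:u]
#3=u depends on [2:q]
#4=q depends on [3:u]
#5=q depends on [4:q]
#6=s depends on [3:u]
#7=p depends on [5:q]
#8=p depends on [7:p]
#9=s depends on [6:s]
#10=s depends on [9:s]
sources: [0:s]
N(rest) = Σ N(rest − s) over sources s of rest; N(one piece) = 1:
  size 1 → [8]=1  [10]=1
  size 2 → [7,8]=1  [8,10]=2  [9,10]=1
  size 3 → [5,7,8]=1  [6,9,10]=1  [7,8,10]=3  [8,9,10]=3
  size 4 → [4,5,7,8]=1  [5,7,8,10]=4  [6,8,9,10]=4  [7,8,9,10]=6
  size 5 → [4,5,7,8,10]=5  [5,7,8,9,10]=10  [6,7,8,9,10]=10
  size 6 → [4,5,7,8,9,10]=15  [5,6,7,8,9,10]=20
  size 7 → [4,5,6,7,8,9,10]=35
  size 8 → [3,4,5,6,7,8,9,10]=35
  size 9 → [2,3,4,5,6,7,8,9,10]=35
  first=0(s) contributes 35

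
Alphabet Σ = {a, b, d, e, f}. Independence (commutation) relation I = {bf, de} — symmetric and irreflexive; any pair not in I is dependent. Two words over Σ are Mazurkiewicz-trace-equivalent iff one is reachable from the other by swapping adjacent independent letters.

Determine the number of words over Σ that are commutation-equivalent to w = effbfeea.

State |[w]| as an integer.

4

#0=e has no predecessor
#1=f depends on [0:e]
#2=f depends on [1:f]
#3=b depends on [0:e]
#4=f depends on [2:f]
#5=e depends on [3:b, 4:f]
#6=e depends on [5:e]
#7=a depends on [6:e]
sources: [0:e]
N(rest) = Σ N(rest − s) over sources s of rest; N(one piece) = 1:
  size 1 → [7]=1
  size 2 → [6,7]=1
  size 3 → [5,6,7]=1
  size 4 → [3,5,6,7]=1  [4,5,6,7]=1
  size 5 → [2,4,5,6,7]=1  [3,4,5,6,7]=2
  size 6 → [1,2,4,5,6,7]=1  [2,3,4,5,6,7]=3
  first=0(e) contributes 4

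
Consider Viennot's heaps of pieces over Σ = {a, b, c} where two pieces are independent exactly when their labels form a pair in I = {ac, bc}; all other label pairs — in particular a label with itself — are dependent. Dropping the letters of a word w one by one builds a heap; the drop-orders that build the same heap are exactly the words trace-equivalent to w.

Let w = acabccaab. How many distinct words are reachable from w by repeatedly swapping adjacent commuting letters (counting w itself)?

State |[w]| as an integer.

84

0(a) covers ∅
1(c) covers ∅
2(a) covers 0:a
3(b) covers 2:a
4(c) covers 1:c
5(c) covers 4:c
6(a) covers 3:b
7(a) covers 6:a
8(b) covers 7:a
floor of heap: 0:a, 1:c
completions by unplaced set U, small U first (add the entries for U minus each lowest piece of U):
  |U|=1: {5}:1  {8}:1
  |U|=2: {4,5}:1  {5,8}:2  {7,8}:1
  |U|=3: {1,4,5}:1  {4,5,8}:3  {5,7,8}:3  {6,7,8}:1
  |U|=4: {1,4,5,8}:4  {3,6,7,8}:1  {4,5,7,8}:6  {5,6,7,8}:4
  |U|=5: {1,4,5,7,8}:10  {2,3,6,7,8}:1  {3,5,6,7,8}:5  {4,5,6,7,8}:10
  |U|=6: {0,2,3,6,7,8}:1  {1,4,5,6,7,8}:20  {2,3,5,6,7,8}:6  {3,4,5,6,7,8}:15
  |U|=7: {0,2,3,5,6,7,8}:7  {1,3,4,5,6,7,8}:35  {2,3,4,5,6,7,8}:21
  start at 0(a): 56
  start at 1(c): 28
sum over floor = 84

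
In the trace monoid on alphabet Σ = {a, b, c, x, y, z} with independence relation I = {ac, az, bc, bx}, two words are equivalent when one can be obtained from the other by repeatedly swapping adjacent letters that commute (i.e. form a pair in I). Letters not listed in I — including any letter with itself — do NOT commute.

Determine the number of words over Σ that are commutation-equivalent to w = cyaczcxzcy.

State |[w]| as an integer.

4

drop 0:c onto floor
drop 1:y onto {0:c}
drop 2:a onto {1:y}
drop 3:c onto {1:y}
drop 4:z onto {3:c}
drop 5:c onto {4:z}
drop 6:x onto {2:a, 5:c}
drop 7:z onto {6:x}
drop 8:c onto {7:z}
drop 9:y onto {8:c}
ground layer = {0:c}
drop-orders for the pieces not yet dropped (sum over which currently-grounded one goes next):
  1 to go: {9} 1
  2 to go: {8,9} 1
  3 to go: {7,8,9} 1
  4 to go: {6,7,8,9} 1
  5 to go: {2,6,7,8,9} 1  {5,6,7,8,9} 1
  6 to go: {2,5,6,7,8,9} 2  {4,5,6,7,8,9} 1
  7 to go: {2,4,5,6,7,8,9} 3  {3,4,5,6,7,8,9} 1
  8 to go: {2,3,4,5,6,7,8,9} 4
  if 0:c drops first: 4 orders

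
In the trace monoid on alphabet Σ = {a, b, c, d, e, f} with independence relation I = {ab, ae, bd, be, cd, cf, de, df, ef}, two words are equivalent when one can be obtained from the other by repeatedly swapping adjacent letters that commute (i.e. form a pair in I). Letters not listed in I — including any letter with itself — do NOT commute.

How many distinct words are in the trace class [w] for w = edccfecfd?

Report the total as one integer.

756

0(e) covers ∅
1(d) covers ∅
2(c) covers 0:e
3(c) covers 2:c
4(f) covers ∅
5(e) covers 3:c
6(c) covers 5:e
7(f) covers 4:f
8(d) covers 1:d
floor of heap: 0:e, 1:d, 4:f
completions by unplaced set U, small U first (add the entries for U minus each lowest piece of U):
  |U|=1: {6}:1  {7}:1  {8}:1
  |U|=2: {1,8}:1  {4,7}:1  {5,6}:1  {6,7}:2  {6,8}:2  {7,8}:2
  |U|=3: {1,6,8}:3  {1,7,8}:3  {3,5,6}:1  {4,6,7}:3  {4,7,8}:3  {5,6,7}:3  {5,6,8}:3  {6,7,8}:6
  |U|=4: {1,4,7,8}:6  {1,5,6,8}:6  {1,6,7,8}:12  {2,3,5,6}:1  {3,5,6,7}:4  {3,5,6,8}:4  {4,5,6,7}:6  {4,6,7,8}:12  {5,6,7,8}:12
  |U|=5: {0,2,3,5,6}:1  {1,3,5,6,8}:10  {1,4,6,7,8}:30  {1,5,6,7,8}:30  {2,3,5,6,7}:5  {2,3,5,6,8}:5  {3,4,5,6,7}:10  {3,5,6,7,8}:20  {4,5,6,7,8}:30
  |U|=6: {0,2,3,5,6,7}:6  {0,2,3,5,6,8}:6  {1,2,3,5,6,8}:15  {1,3,5,6,7,8}:60  {1,4,5,6,7,8}:90  {2,3,4,5,6,7}:15  {2,3,5,6,7,8}:30  {3,4,5,6,7,8}:60
  |U|=7: {0,1,2,3,5,6,8}:21  {0,2,3,4,5,6,7}:21  {0,2,3,5,6,7,8}:42  {1,2,3,5,6,7,8}:105  {1,3,4,5,6,7,8}:210  {2,3,4,5,6,7,8}:105
  start at 0(e): 420
  start at 1(d): 168
  start at 4(f): 168
sum over floor = 756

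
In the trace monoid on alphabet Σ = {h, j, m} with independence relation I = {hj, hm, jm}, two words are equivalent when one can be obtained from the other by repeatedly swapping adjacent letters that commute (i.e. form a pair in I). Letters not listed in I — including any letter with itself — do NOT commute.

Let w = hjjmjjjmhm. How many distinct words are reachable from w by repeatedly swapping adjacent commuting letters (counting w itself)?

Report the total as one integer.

2520

drop 0:h onto floor
drop 1:j onto floor
drop 2:j onto {1:j}
drop 3:m onto floor
drop 4:j onto {2:j}
drop 5:j onto {4:j}
drop 6:j onto {5:j}
drop 7:m onto {3:m}
drop 8:h onto {0:h}
drop 9:m onto {7:m}
ground layer = {0:h, 1:j, 3:m}
drop-orders for the pieces not yet dropped (sum over which currently-grounded one goes next):
  1 to go: {6} 1  {8} 1  {9} 1
  2 to go: {0,8} 1  {5,6} 1  {6,8} 2  {6,9} 2  {7,9} 1  {8,9} 2
  3 to go: {0,6,8} 3  {0,8,9} 3  {3,7,9} 1  {4,5,6} 1  {5,6,8} 3  {5,6,9} 3  {6,7,9} 3  {6,8,9} 6  {7,8,9} 3
  4 to go: {0,5,6,8} 6  {0,6,8,9} 12  {0,7,8,9} 6  {2,4,5,6} 1  {3,6,7,9} 4  {3,7,8,9} 4  {4,5,6,8} 4  {4,5,6,9} 4  {5,6,7,9} 6  {5,6,8,9} 12  {6,7,8,9} 12
  5 to go: {0,3,7,8,9} 10  {0,4,5,6,8} 10  {0,5,6,8,9} 30  {0,6,7,8,9} 30  {1,2,4,5,6} 1  {2,4,5,6,8} 5  {2,4,5,6,9} 5  {3,5,6,7,9} 10  {3,6,7,8,9} 20  {4,5,6,7,9} 10  {4,5,6,8,9} 20  {5,6,7,8,9} 30
  6 to go: {0,2,4,5,6,8} 15  {0,3,6,7,8,9} 60  {0,4,5,6,8,9} 60  {0,5,6,7,8,9} 90  {1,2,4,5,6,8} 6  {1,2,4,5,6,9} 6  {2,4,5,6,7,9} 15  {2,4,5,6,8,9} 30  {3,4,5,6,7,9} 20  {3,5,6,7,8,9} 60  {4,5,6,7,8,9} 60
  7 to go: {0,1,2,4,5,6,8} 21  {0,2,4,5,6,8,9} 105  {0,3,5,6,7,8,9} 210  {0,4,5,6,7,8,9} 210  {1,2,4,5,6,7,9} 21  {1,2,4,5,6,8,9} 42  {2,3,4,5,6,7,9} 35  {2,4,5,6,7,8,9} 105  {3,4,5,6,7,8,9} 140
  8 to go: {0,1,2,4,5,6,8,9} 168  {0,2,4,5,6,7,8,9} 420  {0,3,4,5,6,7,8,9} 560  {1,2,3,4,5,6,7,9} 56  {1,2,4,5,6,7,8,9} 168  {2,3,4,5,6,7,8,9} 280
  if 0:h drops first: 504 orders
  if 1:j drops first: 1260 orders
  if 3:m drops first: 756 orders
heap linearizations: 2520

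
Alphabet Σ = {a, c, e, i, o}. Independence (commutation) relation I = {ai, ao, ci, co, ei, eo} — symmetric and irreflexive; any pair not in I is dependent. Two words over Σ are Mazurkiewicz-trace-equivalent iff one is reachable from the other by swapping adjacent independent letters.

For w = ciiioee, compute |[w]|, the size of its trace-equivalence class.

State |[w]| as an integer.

drop 0:c onto floor
drop 1:i onto floor
drop 2:i onto {1:i}
drop 3:i onto {2:i}
drop 4:o onto {3:i}
drop 5:e onto {0:c}
drop 6:e onto {5:e}
ground layer = {0:c, 1:i}
drop-orders for the pieces not yet dropped (sum over which currently-grounded one goes next):
  1 to go: {4} 1  {6} 1
  2 to go: {3,4} 1  {4,6} 2  {5,6} 1
  3 to go: {0,5,6} 1  {2,3,4} 1  {3,4,6} 3  {4,5,6} 3
  4 to go: {0,4,5,6} 4  {1,2,3,4} 1  {2,3,4,6} 4  {3,4,5,6} 6
  5 to go: {0,3,4,5,6} 10  {1,2,3,4,6} 5  {2,3,4,5,6} 10
  if 0:c drops first: 15 orders
  if 1:i drops first: 20 orders
heap linearizations: 35

35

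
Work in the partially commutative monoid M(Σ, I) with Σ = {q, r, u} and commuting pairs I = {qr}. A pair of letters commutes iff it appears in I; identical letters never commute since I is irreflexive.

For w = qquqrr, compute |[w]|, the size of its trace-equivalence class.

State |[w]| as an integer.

#0=q has no predecessor
#1=q depends on [0:q]
#2=u depends on [1:q]
#3=q depends on [2:u]
#4=r depends on [2:u]
#5=r depends on [4:r]
sources: [0:q]
N(rest) = Σ N(rest − s) over sources s of rest; N(one piece) = 1:
  size 1 → [3]=1  [5]=1
  size 2 → [3,5]=2  [4,5]=1
  size 3 → [3,4,5]=3
  size 4 → [2,3,4,5]=3
  first=0(q) contributes 3

3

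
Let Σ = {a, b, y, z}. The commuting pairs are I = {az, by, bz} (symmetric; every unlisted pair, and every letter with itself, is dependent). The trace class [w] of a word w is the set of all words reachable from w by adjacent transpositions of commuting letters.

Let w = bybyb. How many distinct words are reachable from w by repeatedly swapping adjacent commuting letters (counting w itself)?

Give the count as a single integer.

drop 0:b onto floor
drop 1:y onto floor
drop 2:b onto {0:b}
drop 3:y onto {1:y}
drop 4:b onto {2:b}
ground layer = {0:b, 1:y}
drop-orders for the pieces not yet dropped (sum over which currently-grounded one goes next):
  1 to go: {3} 1  {4} 1
  2 to go: {1,3} 1  {2,4} 1  {3,4} 2
  3 to go: {0,2,4} 1  {1,3,4} 3  {2,3,4} 3
  if 0:b drops first: 6 orders
  if 1:y drops first: 4 orders
heap linearizations: 10

10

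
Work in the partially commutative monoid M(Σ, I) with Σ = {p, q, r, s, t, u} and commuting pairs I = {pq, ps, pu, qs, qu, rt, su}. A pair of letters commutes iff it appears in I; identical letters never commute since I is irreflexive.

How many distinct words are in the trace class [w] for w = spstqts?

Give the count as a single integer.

3

piece 0:s — minimal
piece 1:p — minimal
piece 2:s rests on {0:s}
piece 3:t rests on {1:p, 2:s}
piece 4:q rests on {3:t}
piece 5:t rests on {4:q}
piece 6:s rests on {5:t}
minimal pieces: {0:s, 1:p}
ways to finish when only these pieces remain (= sum over removing one remaining piece with nothing left below it):
  1 left: {6}→1
  2 left: {5,6}→1
  3 left: {4,5,6}→1
  4 left: {3,4,5,6}→1
  5 left: {1,3,4,5,6}→1  {2,3,4,5,6}→1
  placing 0:s first → 2 extensions
  placing 1:p first → 1 extensions
total linear extensions = 3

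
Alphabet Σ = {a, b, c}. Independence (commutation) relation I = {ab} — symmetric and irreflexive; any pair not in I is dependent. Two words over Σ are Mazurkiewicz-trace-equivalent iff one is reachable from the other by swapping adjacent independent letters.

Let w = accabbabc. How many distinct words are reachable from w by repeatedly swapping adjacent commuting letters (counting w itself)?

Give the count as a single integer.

0(a) covers ∅
1(c) covers 0:a
2(c) covers 1:c
3(a) covers 2:c
4(b) covers 2:c
5(b) covers 4:b
6(a) covers 3:a
7(b) covers 5:b
8(c) covers 6:a, 7:b
floor of heap: 0:a
completions by unplaced set U, small U first (add the entries for U minus each lowest piece of U):
  |U|=1: {8}:1
  |U|=2: {6,8}:1  {7,8}:1
  |U|=3: {3,6,8}:1  {5,7,8}:1  {6,7,8}:2
  |U|=4: {3,6,7,8}:3  {4,5,7,8}:1  {5,6,7,8}:3
  |U|=5: {3,5,6,7,8}:6  {4,5,6,7,8}:4
  |U|=6: {3,4,5,6,7,8}:10
  |U|=7: {2,3,4,5,6,7,8}:10
  start at 0(a): 10

10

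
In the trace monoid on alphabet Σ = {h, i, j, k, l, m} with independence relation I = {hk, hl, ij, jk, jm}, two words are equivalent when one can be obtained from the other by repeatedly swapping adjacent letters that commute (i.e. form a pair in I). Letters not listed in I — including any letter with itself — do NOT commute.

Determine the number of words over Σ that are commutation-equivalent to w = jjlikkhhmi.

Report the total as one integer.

6

#0=j has no predecessor
#1=j depends on [0:j]
#2=l depends on [1:j]
#3=i depends on [2:l]
#4=k depends on [3:i]
#5=k depends on [4:k]
#6=h depends on [3:i]
#7=h depends on [6:h]
#8=m depends on [5:k, 7:h]
#9=i depends on [8:m]
sources: [0:j]
N(rest) = Σ N(rest − s) over sources s of rest; N(one piece) = 1:
  size 1 → [9]=1
  size 2 → [8,9]=1
  size 3 → [5,8,9]=1  [7,8,9]=1
  size 4 → [4,5,8,9]=1  [5,7,8,9]=2  [6,7,8,9]=1
  size 5 → [4,5,7,8,9]=3  [5,6,7,8,9]=3
  size 6 → [4,5,6,7,8,9]=6
  size 7 → [3,4,5,6,7,8,9]=6
  size 8 → [2,3,4,5,6,7,8,9]=6
  first=0(j) contributes 6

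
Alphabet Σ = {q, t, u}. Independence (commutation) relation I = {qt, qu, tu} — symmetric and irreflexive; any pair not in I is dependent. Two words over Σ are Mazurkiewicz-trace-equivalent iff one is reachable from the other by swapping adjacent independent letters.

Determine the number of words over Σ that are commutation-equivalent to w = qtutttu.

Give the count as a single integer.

105

0(q) covers ∅
1(t) covers ∅
2(u) covers ∅
3(t) covers 1:t
4(t) covers 3:t
5(t) covers 4:t
6(u) covers 2:u
floor of heap: 0:q, 1:t, 2:u
completions by unplaced set U, small U first (add the entries for U minus each lowest piece of U):
  |U|=1: {0}:1  {5}:1  {6}:1
  |U|=2: {0,5}:2  {0,6}:2  {2,6}:1  {4,5}:1  {5,6}:2
  |U|=3: {0,2,6}:3  {0,4,5}:3  {0,5,6}:6  {2,5,6}:3  {3,4,5}:1  {4,5,6}:3
  |U|=4: {0,2,5,6}:12  {0,3,4,5}:4  {0,4,5,6}:12  {1,3,4,5}:1  {2,4,5,6}:6  {3,4,5,6}:4
  |U|=5: {0,1,3,4,5}:5  {0,2,4,5,6}:30  {0,3,4,5,6}:20  {1,3,4,5,6}:5  {2,3,4,5,6}:10
  start at 0(q): 15
  start at 1(t): 60
  start at 2(u): 30
sum over floor = 105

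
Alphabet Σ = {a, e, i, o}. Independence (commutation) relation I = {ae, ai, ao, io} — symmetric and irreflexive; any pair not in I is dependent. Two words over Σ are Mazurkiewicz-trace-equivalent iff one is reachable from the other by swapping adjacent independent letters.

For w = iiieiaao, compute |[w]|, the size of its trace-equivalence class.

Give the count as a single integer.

56

#0=i has no predecessor
#1=i depends on [0:i]
#2=i depends on [1:i]
#3=e depends on [2:i]
#4=i depends on [3:e]
#5=a has no predecessor
#6=a depends on [5:a]
#7=o depends on [3:e]
sources: [0:i, 5:a]
N(rest) = Σ N(rest − s) over sources s of rest; N(one piece) = 1:
  size 1 → [4]=1  [6]=1  [7]=1
  size 2 → [4,6]=2  [4,7]=2  [5,6]=1  [6,7]=2
  size 3 → [3,4,7]=2  [4,5,6]=3  [4,6,7]=6  [5,6,7]=3
  size 4 → [2,3,4,7]=2  [3,4,6,7]=8  [4,5,6,7]=12
  size 5 → [1,2,3,4,7]=2  [2,3,4,6,7]=10  [3,4,5,6,7]=20
  size 6 → [0,1,2,3,4,7]=2  [1,2,3,4,6,7]=12  [2,3,4,5,6,7]=30
  first=0(i) contributes 42
  first=5(a) contributes 14
|[w]| = 56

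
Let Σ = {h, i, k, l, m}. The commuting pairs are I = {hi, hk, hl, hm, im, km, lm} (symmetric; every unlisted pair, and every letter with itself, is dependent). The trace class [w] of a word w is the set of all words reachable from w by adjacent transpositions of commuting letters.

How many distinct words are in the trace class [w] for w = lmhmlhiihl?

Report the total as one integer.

piece 0:l — minimal
piece 1:m — minimal
piece 2:h — minimal
piece 3:m rests on {1:m}
piece 4:l rests on {0:l}
piece 5:h rests on {2:h}
piece 6:i rests on {4:l}
piece 7:i rests on {6:i}
piece 8:h rests on {5:h}
piece 9:l rests on {7:i}
minimal pieces: {0:l, 1:m, 2:h}
ways to finish when only these pieces remain (= sum over removing one remaining piece with nothing left below it):
  1 left: {3}→1  {8}→1  {9}→1
  2 left: {1,3}→1  {3,8}→2  {3,9}→2  {5,8}→1  {7,9}→1  {8,9}→2
  3 left: {1,3,8}→3  {1,3,9}→3  {2,5,8}→1  {3,5,8}→3  {3,7,9}→3  {3,8,9}→6  {5,8,9}→3  {6,7,9}→1  {7,8,9}→3
  4 left: {1,3,5,8}→6  {1,3,7,9}→6  {1,3,8,9}→12  {2,3,5,8}→4  {2,5,8,9}→4  {3,5,8,9}→12  {3,6,7,9}→4  {3,7,8,9}→12  {4,6,7,9}→1  {5,7,8,9}→6  {6,7,8,9}→4
  5 left: {0,4,6,7,9}→1  {1,2,3,5,8}→10  {1,3,5,8,9}→30  {1,3,6,7,9}→10  {1,3,7,8,9}→30  {2,3,5,8,9}→20  {2,5,7,8,9}→10  {3,4,6,7,9}→5  {3,5,7,8,9}→30  {3,6,7,8,9}→20  {4,6,7,8,9}→5  {5,6,7,8,9}→10
  6 left: {0,3,4,6,7,9}→6  {0,4,6,7,8,9}→6  {1,2,3,5,8,9}→60  {1,3,4,6,7,9}→15  {1,3,5,7,8,9}→90  {1,3,6,7,8,9}→60  {2,3,5,7,8,9}→60  {2,5,6,7,8,9}→20  {3,4,6,7,8,9}→30  {3,5,6,7,8,9}→60  {4,5,6,7,8,9}→15
  7 left: {0,1,3,4,6,7,9}→21  {0,3,4,6,7,8,9}→42  {0,4,5,6,7,8,9}→21  {1,2,3,5,7,8,9}→210  {1,3,4,6,7,8,9}→105  {1,3,5,6,7,8,9}→210  {2,3,5,6,7,8,9}→140  {2,4,5,6,7,8,9}→35  {3,4,5,6,7,8,9}→105
  8 left: {0,1,3,4,6,7,8,9}→168  {0,2,4,5,6,7,8,9}→56  {0,3,4,5,6,7,8,9}→168  {1,2,3,5,6,7,8,9}→560  {1,3,4,5,6,7,8,9}→420  {2,3,4,5,6,7,8,9}→280
  placing 0:l first → 1260 extensions
  placing 1:m first → 504 extensions
  placing 2:h first → 756 extensions
total linear extensions = 2520

2520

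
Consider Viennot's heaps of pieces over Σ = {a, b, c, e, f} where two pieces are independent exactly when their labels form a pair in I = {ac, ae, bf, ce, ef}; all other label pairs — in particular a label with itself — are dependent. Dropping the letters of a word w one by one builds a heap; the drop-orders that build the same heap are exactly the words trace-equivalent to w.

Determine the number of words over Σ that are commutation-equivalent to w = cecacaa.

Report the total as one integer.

140

drop 0:c onto floor
drop 1:e onto floor
drop 2:c onto {0:c}
drop 3:a onto floor
drop 4:c onto {2:c}
drop 5:a onto {3:a}
drop 6:a onto {5:a}
ground layer = {0:c, 1:e, 3:a}
drop-orders for the pieces not yet dropped (sum over which currently-grounded one goes next):
  1 to go: {1} 1  {4} 1  {6} 1
  2 to go: {1,4} 2  {1,6} 2  {2,4} 1  {4,6} 2  {5,6} 1
  3 to go: {0,2,4} 1  {1,2,4} 3  {1,4,6} 6  {1,5,6} 3  {2,4,6} 3  {3,5,6} 1  {4,5,6} 3
  4 to go: {0,1,2,4} 4  {0,2,4,6} 4  {1,2,4,6} 12  {1,3,5,6} 4  {1,4,5,6} 12  {2,4,5,6} 6  {3,4,5,6} 4
  5 to go: {0,1,2,4,6} 20  {0,2,4,5,6} 10  {1,2,4,5,6} 30  {1,3,4,5,6} 20  {2,3,4,5,6} 10
  if 0:c drops first: 60 orders
  if 1:e drops first: 20 orders
  if 3:a drops first: 60 orders
heap linearizations: 140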